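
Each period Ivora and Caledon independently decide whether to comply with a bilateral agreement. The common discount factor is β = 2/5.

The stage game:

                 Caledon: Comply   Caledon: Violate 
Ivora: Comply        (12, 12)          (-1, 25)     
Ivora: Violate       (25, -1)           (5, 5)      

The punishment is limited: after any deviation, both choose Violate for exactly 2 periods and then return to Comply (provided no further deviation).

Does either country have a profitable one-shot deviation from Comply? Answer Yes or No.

Comparing payoff streams over the 3 periods until play realigns: cooperate → 12(1+β+…+β^2); deviate → 25 + 5(β+…+β^2).
Cooperation is sustained iff (12−5)(β+…+β^2) ≥ 25−12.
β+…+β^2 = 2/5·(1−(2/5)^2)/(1−2/5) = 0.5600, and (25−12)/(12−5) = 1.8571.
0.5600 < 1.8571, so cooperation is not sustainable.

Yes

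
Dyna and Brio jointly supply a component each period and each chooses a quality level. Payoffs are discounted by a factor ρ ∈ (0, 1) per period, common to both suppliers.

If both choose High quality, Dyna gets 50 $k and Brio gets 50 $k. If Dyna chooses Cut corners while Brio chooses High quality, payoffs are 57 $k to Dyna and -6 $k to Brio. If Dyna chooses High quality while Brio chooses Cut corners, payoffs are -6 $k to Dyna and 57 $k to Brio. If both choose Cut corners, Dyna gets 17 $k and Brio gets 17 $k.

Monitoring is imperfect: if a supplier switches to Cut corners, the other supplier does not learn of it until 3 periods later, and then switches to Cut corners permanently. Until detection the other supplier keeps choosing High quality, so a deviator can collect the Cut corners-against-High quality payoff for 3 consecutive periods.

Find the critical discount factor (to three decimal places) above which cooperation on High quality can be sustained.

0.559

Deviating for the 3 undetected periods gains 57−50 = 7 per period over cooperation, then loses 50−17 = 33 per period forever once punishment starts.
Gain: 7(1 + ρ + … + ρ^2); loss: 33·ρ^3/(1−ρ).
No profitable deviation ⇔ 7(1−ρ^3) ≤ 33·ρ^3, i.e. ρ^3 ≥ 7/(7+33) = 7/40.
Hence ρ ≥ (7/40)^(1/3) ≈ 0.559.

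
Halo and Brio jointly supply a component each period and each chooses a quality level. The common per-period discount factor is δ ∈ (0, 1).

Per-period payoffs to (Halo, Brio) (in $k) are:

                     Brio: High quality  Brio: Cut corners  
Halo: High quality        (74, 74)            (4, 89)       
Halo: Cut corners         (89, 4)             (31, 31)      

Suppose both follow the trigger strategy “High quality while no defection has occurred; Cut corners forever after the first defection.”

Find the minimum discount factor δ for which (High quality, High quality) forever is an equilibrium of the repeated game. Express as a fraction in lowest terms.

15/58

Under grim trigger the critical discount factor is (T−C)/(T−P) with T = 89, C = 74, P = 31.
δ* = (89−74)/(89−31) = 15/58.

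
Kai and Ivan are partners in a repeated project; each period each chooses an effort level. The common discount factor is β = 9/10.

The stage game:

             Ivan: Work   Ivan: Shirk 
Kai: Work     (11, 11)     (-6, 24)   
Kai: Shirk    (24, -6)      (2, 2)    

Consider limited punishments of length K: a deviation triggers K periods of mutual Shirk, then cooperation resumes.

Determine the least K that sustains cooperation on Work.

No profitable deviation requires (11−2)(β+…+β^K) ≥ 24−11, i.e. β+…+β^K ≥ 13/9 ≈ 1.4444.
With β = 9/10, the partial sums are K=1: 0.9000, K=2: 1.7100.
K = 2 is the first length at which the sum reaches 1.4444.

2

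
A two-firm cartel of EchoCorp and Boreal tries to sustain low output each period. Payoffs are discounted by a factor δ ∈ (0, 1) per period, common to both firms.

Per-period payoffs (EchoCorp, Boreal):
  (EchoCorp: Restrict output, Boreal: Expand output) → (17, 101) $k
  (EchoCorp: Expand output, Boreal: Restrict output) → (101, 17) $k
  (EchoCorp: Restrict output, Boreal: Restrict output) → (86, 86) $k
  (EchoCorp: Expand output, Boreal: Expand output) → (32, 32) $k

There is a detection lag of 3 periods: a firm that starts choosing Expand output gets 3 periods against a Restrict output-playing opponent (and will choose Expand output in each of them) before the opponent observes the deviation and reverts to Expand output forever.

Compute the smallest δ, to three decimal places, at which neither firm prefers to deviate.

A deviator earns 101 for 3 periods, then 32 forever; cooperating earns 86 forever. Multiplying the IC by (1−δ):
86 ≥ 101(1−δ^3) + 32δ^3, so 69·δ^3 ≥ 15 and δ^3 ≥ 5/23.
δ ≥ (5/23)^(1/3) ≈ 0.601.

0.601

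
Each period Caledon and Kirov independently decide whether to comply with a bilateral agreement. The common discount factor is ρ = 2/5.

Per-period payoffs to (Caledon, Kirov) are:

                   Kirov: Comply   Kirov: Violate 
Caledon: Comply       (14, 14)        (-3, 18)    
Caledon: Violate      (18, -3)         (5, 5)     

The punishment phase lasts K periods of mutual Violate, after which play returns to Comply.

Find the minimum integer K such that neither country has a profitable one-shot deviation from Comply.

No profitable deviation requires (14−5)(ρ+…+ρ^K) ≥ 18−14, i.e. ρ+…+ρ^K ≥ 4/9 ≈ 0.4444.
With ρ = 2/5, the partial sums are K=1: 0.4000, K=2: 0.5600.
K = 2 is the first length at which the sum reaches 0.4444.

2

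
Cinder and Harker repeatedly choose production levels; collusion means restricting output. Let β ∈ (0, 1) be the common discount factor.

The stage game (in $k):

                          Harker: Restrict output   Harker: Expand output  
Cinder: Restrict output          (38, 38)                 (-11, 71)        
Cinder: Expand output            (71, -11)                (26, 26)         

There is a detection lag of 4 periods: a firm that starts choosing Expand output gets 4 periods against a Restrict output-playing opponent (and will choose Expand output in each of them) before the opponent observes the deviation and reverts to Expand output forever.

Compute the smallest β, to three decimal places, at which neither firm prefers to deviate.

Deviating for the 4 undetected periods gains 71−38 = 33 per period over cooperation, then loses 38−26 = 12 per period forever once punishment starts.
Gain: 33(1 + β + … + β^3); loss: 12·β^4/(1−β).
No profitable deviation ⇔ 33(1−β^4) ≤ 12·β^4, i.e. β^4 ≥ 33/(33+12) = 11/15.
Hence β ≥ (11/15)^(1/4) ≈ 0.925.

0.925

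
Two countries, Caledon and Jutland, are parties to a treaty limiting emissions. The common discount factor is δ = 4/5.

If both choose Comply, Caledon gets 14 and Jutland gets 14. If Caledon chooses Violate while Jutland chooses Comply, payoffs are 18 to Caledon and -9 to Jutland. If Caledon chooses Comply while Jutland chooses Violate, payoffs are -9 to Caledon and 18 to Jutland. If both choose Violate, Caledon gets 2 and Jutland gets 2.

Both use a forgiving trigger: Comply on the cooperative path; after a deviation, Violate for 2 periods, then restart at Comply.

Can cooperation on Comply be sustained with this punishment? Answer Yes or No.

IC: δ+…+δ^2 ≥ (18−14)/(14−2) = 1/3.
At δ = 4/5: partial sum = 1.4400 ≥ 0.3333. Cooperation sustainable.

Yes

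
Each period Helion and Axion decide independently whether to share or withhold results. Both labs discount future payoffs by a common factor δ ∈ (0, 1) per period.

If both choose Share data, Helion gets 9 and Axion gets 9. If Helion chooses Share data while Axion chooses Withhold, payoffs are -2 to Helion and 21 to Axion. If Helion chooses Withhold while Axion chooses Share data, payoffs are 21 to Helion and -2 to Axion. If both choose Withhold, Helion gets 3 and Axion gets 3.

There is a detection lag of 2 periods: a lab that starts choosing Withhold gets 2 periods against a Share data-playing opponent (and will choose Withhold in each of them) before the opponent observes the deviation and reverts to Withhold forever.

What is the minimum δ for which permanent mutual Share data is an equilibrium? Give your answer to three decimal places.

A deviator earns 21 for 2 periods, then 3 forever; cooperating earns 9 forever. Multiplying the IC by (1−δ):
9 ≥ 21(1−δ^2) + 3δ^2, so 18·δ^2 ≥ 12 and δ^2 ≥ 2/3.
δ ≥ (2/3)^(1/2) ≈ 0.816.

0.816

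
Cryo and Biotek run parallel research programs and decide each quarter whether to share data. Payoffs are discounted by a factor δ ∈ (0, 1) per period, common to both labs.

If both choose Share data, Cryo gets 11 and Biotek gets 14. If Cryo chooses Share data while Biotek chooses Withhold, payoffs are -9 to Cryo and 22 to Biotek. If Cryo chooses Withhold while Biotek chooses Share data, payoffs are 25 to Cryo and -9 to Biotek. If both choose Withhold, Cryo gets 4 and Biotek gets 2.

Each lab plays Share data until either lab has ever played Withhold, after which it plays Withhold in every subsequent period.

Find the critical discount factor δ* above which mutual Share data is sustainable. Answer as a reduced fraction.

Cryo's threshold: (25−11)/(25−4) = 2/3.
Biotek's threshold: (22−14)/(22−2) = 2/5.
2/3 > 2/5, so Cryo binds and δ* = 2/3.

2/3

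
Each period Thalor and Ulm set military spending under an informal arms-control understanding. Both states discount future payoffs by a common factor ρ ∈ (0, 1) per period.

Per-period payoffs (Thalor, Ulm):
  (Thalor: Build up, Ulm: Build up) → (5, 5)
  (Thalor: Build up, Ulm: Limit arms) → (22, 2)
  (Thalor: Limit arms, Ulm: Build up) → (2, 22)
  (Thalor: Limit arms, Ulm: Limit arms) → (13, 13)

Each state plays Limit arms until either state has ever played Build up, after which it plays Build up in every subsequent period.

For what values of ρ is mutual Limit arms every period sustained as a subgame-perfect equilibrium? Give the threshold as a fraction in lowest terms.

9/17

13/(1−ρ) ≥ 22 + 5ρ/(1−ρ)
13 ≥ 22 − 17ρ
ρ ≥ 9/17.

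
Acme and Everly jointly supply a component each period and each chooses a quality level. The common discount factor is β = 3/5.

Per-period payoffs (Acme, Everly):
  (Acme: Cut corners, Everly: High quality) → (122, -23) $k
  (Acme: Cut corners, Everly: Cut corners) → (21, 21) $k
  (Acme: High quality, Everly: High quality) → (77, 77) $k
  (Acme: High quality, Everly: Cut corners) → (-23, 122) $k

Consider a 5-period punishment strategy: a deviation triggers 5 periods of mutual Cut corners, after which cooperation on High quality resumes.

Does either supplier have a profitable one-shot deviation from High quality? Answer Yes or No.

Comparing payoff streams over the 6 periods until play realigns: cooperate → 77(1+β+…+β^5); deviate → 122 + 21(β+…+β^5).
Cooperation is sustained iff (77−21)(β+…+β^5) ≥ 122−77.
β+…+β^5 = 3/5·(1−(3/5)^5)/(1−3/5) = 1.3834, and (122−77)/(77−21) = 0.8036.
1.3834 ≥ 0.8036, so cooperation is sustainable.

No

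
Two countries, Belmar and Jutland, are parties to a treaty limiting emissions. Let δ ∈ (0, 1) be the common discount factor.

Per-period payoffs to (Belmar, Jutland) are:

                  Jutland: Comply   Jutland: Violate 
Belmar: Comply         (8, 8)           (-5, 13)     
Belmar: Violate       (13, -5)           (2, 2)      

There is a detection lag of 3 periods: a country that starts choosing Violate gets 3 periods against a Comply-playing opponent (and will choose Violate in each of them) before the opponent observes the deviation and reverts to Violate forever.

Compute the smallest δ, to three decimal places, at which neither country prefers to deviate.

0.769

The best deviation is to choose Violate for all 3 undetected periods, earning 13 each, then 2 forever once detected.
Deviation value: 13(1−δ^3)/(1−δ) + 2δ^3/(1−δ); cooperation value: 8/(1−δ).
IC: 8 ≥ 13(1−δ^3) + 2δ^3 = 13 − 11δ^3.
So δ^3 ≥ 5/11, giving δ ≥ (5/11)^(1/3) ≈ 0.769.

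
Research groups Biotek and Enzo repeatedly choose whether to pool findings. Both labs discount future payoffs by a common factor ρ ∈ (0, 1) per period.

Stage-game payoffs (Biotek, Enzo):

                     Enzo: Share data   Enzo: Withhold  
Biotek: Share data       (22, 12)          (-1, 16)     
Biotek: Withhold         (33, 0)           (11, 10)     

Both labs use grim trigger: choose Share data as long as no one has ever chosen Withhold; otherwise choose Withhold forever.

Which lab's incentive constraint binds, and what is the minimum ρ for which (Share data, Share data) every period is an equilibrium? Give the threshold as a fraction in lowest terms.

Enzo; ρ ≥ 2/3

Biotek's threshold: (33−22)/(33−11) = 1/2.
Enzo's threshold: (16−12)/(16−10) = 2/3.
1/2 < 2/3, so Enzo binds and ρ* = 2/3.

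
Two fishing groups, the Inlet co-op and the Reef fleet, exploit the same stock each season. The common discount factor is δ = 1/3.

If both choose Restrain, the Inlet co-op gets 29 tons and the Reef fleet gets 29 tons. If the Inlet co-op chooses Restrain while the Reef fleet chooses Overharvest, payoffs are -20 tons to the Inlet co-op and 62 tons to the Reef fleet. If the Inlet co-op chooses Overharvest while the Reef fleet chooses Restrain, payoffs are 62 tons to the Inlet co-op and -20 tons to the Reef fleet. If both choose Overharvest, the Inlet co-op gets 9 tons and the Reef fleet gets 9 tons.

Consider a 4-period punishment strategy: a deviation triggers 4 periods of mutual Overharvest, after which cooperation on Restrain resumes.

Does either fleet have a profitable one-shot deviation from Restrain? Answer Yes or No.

Yes

A one-shot deviation gives 62 now, then 9 for 4 periods, then back to 29.
Gain from deviating: (62−29) today; loss: (29−9) in each of the next 4 periods.
No-deviation condition: (29−9)(δ+…+δ^4) ≥ 62−29, i.e. δ+…+δ^4 ≥ 33/20.
At δ = 1/3: δ+…+δ^4 = 0.4938 < 1.6500.
So cooperation is not sustainable.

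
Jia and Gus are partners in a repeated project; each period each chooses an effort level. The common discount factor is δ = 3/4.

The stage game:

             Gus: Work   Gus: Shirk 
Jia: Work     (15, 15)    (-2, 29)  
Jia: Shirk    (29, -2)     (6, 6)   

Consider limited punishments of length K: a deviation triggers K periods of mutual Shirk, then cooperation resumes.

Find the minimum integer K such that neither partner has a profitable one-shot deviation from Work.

3

Need Σ_{k=1}^{K} δ^k ≥ (29−15)/(15−6) = 1.5556 at δ = 3/4.
At K = 2 the sum is 1.3125 < 1.5556; at K = 3 it is 1.7344 ≥ 1.5556.
So the minimum punishment length is K = 3.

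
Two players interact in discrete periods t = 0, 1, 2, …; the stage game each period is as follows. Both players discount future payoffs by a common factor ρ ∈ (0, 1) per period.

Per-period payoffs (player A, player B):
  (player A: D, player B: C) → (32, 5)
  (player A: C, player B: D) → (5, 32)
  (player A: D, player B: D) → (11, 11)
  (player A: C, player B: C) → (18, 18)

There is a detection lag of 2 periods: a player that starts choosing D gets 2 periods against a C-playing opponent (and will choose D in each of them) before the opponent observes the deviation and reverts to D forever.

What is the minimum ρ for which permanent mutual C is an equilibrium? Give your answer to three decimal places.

The best deviation is to choose D for all 2 undetected periods, earning 32 each, then 11 forever once detected.
Deviation value: 32(1−ρ^2)/(1−ρ) + 11ρ^2/(1−ρ); cooperation value: 18/(1−ρ).
IC: 18 ≥ 32(1−ρ^2) + 11ρ^2 = 32 − 21ρ^2.
So ρ^2 ≥ 14/21 = 2/3, giving ρ ≥ (2/3)^(1/2) ≈ 0.816.

0.816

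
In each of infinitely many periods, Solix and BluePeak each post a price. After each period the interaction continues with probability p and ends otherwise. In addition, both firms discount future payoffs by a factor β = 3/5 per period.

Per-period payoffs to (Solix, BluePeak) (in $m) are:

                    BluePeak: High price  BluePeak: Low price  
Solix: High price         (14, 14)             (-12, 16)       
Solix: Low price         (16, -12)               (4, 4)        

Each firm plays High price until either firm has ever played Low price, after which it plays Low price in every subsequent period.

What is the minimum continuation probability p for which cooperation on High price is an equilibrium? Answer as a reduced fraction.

Expected continuation weight on next period's payoff is β·p = 3/5·p, which plays the role of the discount factor.
Cooperation requires 3/5·p ≥ (16−14)/(16−4) = 1/6, hence p ≥ 5/18.

5/18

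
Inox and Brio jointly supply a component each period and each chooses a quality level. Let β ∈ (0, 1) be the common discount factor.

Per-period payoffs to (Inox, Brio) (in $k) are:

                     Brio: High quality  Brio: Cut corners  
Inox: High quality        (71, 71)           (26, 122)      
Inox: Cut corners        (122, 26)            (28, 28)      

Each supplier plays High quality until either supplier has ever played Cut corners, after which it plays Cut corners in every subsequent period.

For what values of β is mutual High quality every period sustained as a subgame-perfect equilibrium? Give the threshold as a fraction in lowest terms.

51/94

Under grim trigger the critical discount factor is (T−C)/(T−P) with T = 122, C = 71, P = 28.
β* = (122−71)/(122−28) = 51/94.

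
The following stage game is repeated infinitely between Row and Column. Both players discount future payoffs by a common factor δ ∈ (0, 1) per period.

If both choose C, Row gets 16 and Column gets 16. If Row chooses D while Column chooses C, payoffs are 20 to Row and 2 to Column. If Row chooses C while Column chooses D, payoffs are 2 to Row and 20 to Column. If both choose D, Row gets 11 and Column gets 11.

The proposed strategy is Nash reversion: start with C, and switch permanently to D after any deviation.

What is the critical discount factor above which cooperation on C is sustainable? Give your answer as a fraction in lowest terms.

4/9

One-period gain from deviating is 20 − 16 = 4. The loss is 16 − 11 = 5 in every subsequent period, with present value 5·δ/(1−δ).
Deviation is unprofitable when 5·δ/(1−δ) ≥ 4, i.e. δ/(1−δ) ≥ 4/5.
Equivalently δ ≥ 4/(4+5) = 4/9.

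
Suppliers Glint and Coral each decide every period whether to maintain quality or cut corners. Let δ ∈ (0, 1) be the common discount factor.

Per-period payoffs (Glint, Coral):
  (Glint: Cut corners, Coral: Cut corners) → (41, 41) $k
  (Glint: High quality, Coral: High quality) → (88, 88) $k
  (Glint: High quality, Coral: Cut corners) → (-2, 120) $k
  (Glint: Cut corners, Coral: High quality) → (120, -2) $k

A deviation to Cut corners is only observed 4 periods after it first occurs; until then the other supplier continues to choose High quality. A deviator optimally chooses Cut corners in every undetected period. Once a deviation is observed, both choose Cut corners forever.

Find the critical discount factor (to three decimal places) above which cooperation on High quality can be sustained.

A deviator earns 120 for 4 periods, then 41 forever; cooperating earns 88 forever. Multiplying the IC by (1−δ):
88 ≥ 120(1−δ^4) + 41δ^4, so 79·δ^4 ≥ 32 and δ^4 ≥ 32/79.
δ ≥ (32/79)^(1/4) ≈ 0.798.

0.798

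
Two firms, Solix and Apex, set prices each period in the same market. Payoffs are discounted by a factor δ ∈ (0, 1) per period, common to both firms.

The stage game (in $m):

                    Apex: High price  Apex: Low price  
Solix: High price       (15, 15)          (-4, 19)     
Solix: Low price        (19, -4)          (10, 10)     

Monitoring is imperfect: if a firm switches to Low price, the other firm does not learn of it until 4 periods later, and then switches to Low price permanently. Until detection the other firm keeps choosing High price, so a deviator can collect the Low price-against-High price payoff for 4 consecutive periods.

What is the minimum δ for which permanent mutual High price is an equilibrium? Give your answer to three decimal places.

A deviator earns 19 for 4 periods, then 10 forever; cooperating earns 15 forever. Multiplying the IC by (1−δ):
15 ≥ 19(1−δ^4) + 10δ^4, so 9·δ^4 ≥ 4 and δ^4 ≥ 4/9.
δ ≥ (4/9)^(1/4) ≈ 0.816.

0.816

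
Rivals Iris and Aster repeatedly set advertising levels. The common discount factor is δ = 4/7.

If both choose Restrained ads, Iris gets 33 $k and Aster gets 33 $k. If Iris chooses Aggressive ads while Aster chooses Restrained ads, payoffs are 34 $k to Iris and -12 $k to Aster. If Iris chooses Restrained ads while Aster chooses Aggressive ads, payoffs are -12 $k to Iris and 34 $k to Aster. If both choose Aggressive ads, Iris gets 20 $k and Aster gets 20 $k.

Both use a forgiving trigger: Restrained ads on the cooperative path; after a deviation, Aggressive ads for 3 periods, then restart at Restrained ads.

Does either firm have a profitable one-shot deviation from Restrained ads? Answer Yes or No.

No

A one-shot deviation gives 34 now, then 20 for 3 periods, then back to 33.
Gain from deviating: (34−33) today; loss: (33−20) in each of the next 3 periods.
No-deviation condition: (33−20)(δ+…+δ^3) ≥ 34−33, i.e. δ+…+δ^3 ≥ 1/13.
At δ = 4/7: δ+…+δ^3 = 1.0845 ≥ 0.0769.
So cooperation is sustainable.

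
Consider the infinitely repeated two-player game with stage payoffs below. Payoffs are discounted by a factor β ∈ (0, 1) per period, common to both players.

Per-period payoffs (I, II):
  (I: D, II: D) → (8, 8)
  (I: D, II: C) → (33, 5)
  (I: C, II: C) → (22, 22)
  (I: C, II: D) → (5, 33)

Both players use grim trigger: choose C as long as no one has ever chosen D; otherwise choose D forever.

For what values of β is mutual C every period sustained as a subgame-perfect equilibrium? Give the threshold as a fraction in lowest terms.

Cooperation forever yields 22 each period: 22/(1−β).
Deviating yields 33 once, then 8 forever: 33 + 8β/(1−β).
No profitable deviation requires 22/(1−β) ≥ 33 + 8β/(1−β).
Multiplying by (1−β): 22 ≥ 33(1−β) + 8β = 33 − 25β.
So 25β ≥ 11, i.e. β ≥ 11/25.

11/25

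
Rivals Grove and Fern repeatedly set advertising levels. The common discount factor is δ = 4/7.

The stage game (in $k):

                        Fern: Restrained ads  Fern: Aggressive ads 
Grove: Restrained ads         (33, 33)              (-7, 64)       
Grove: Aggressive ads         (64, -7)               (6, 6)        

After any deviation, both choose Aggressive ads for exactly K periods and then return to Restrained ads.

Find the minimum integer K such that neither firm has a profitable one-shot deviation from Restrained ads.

Need Σ_{k=1}^{K} δ^k ≥ (64−33)/(33−6) = 1.1481 at δ = 4/7.
At K = 3 the sum is 1.0845 < 1.1481; at K = 4 it is 1.1912 ≥ 1.1481.
So the minimum punishment length is K = 4.

4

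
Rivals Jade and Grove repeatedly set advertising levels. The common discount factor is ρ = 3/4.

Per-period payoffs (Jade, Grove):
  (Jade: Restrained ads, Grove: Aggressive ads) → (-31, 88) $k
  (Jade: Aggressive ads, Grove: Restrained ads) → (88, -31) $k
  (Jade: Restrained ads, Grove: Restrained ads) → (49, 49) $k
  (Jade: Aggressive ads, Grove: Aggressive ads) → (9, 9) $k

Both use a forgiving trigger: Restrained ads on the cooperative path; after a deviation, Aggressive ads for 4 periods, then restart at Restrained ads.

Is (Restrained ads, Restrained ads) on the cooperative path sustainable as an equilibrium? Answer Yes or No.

Yes

Comparing payoff streams over the 5 periods until play realigns: cooperate → 49(1+ρ+…+ρ^4); deviate → 88 + 9(ρ+…+ρ^4).
Cooperation is sustained iff (49−9)(ρ+…+ρ^4) ≥ 88−49.
ρ+…+ρ^4 = 3/4·(1−(3/4)^4)/(1−3/4) = 2.0508, and (88−49)/(49−9) = 0.9750.
2.0508 ≥ 0.9750, so cooperation is sustainable.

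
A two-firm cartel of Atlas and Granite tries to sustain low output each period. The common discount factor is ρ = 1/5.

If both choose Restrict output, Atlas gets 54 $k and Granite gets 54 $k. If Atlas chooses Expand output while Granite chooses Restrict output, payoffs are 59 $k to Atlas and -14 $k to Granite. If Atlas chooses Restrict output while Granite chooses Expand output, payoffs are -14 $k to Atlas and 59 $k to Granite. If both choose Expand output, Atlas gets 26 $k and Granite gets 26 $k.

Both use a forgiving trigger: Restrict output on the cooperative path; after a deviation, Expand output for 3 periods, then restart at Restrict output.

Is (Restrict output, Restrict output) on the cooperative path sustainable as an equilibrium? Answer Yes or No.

Yes

A one-shot deviation gives 59 now, then 26 for 3 periods, then back to 54.
Gain from deviating: (59−54) today; loss: (54−26) in each of the next 3 periods.
No-deviation condition: (54−26)(ρ+…+ρ^3) ≥ 59−54, i.e. ρ+…+ρ^3 ≥ 5/28.
At ρ = 1/5: ρ+…+ρ^3 = 0.2480 ≥ 0.1786.
So cooperation is sustainable.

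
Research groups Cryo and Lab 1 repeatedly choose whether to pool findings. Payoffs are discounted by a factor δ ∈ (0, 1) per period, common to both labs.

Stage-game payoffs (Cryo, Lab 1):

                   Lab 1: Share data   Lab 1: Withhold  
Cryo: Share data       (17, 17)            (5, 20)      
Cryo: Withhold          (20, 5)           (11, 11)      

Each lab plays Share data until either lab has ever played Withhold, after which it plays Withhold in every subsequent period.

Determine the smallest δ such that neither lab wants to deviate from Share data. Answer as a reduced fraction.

Cooperation forever yields 17 each period: 17/(1−δ).
Deviating yields 20 once, then 11 forever: 20 + 11δ/(1−δ).
No profitable deviation requires 17/(1−δ) ≥ 20 + 11δ/(1−δ).
Multiplying by (1−δ): 17 ≥ 20(1−δ) + 11δ = 20 − 9δ.
So 9δ ≥ 3, i.e. δ ≥ 3/9 = 1/3.

1/3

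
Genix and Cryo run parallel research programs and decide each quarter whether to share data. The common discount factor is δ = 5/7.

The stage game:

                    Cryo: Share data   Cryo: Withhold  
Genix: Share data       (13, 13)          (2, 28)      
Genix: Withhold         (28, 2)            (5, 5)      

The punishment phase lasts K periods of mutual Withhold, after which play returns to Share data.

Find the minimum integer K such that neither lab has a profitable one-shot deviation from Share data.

Need Σ_{k=1}^{K} δ^k ≥ (28−13)/(13−5) = 1.8750 at δ = 5/7.
At K = 4 the sum is 1.8492 < 1.8750; at K = 5 it is 2.0352 ≥ 1.8750.
So the minimum punishment length is K = 5.

5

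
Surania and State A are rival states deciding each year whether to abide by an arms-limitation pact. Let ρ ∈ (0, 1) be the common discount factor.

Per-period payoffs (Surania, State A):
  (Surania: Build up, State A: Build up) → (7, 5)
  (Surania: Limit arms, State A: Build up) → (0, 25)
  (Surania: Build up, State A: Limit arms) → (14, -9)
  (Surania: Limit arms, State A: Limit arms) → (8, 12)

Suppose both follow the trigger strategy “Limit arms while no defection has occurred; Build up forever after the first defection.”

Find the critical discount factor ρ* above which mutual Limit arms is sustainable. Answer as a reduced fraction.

Surania: cooperation gives 8 each period; deviation gives 14 once then 7 forever.
  8/(1−ρ) ≥ 14 + 7ρ/(1−ρ) ⇒ ρ ≥ 6/7.
State A: cooperation gives 12 each period; deviation gives 25 once then 5 forever.
  ρ ≥ 13/20.
Both must hold, so the binding constraint is Surania's: ρ ≥ 6/7.

6/7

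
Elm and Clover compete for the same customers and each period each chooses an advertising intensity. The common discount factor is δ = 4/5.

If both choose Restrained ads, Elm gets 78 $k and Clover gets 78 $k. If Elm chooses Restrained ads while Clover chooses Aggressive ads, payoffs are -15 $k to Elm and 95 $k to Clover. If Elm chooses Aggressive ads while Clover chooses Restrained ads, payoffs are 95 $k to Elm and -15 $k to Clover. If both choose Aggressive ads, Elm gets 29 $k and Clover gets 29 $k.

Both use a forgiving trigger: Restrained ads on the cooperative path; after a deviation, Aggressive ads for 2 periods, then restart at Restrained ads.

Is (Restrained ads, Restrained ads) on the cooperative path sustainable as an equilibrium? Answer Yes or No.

Yes

Comparing payoff streams over the 3 periods until play realigns: cooperate → 78(1+δ+…+δ^2); deviate → 95 + 29(δ+…+δ^2).
Cooperation is sustained iff (78−29)(δ+…+δ^2) ≥ 95−78.
δ+…+δ^2 = 4/5·(1−(4/5)^2)/(1−4/5) = 1.4400, and (95−78)/(78−29) = 0.3469.
1.4400 ≥ 0.3469, so cooperation is sustainable.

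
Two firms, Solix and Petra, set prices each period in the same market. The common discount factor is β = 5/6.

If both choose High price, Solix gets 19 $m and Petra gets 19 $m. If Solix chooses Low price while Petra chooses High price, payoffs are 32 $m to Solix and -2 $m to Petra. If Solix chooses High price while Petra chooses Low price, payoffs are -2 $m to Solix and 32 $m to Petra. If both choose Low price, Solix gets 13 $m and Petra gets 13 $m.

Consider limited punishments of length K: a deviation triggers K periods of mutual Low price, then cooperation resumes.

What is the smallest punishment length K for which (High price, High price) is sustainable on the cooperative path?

IC: β(1−β^K)/(1−β) ≥ (32−19)/(19−13) = 13/6.
With β = 5/6: need 1 − β^K ≥ 13/6·(1−5/6)/(5/6), i.e. β^K ≤ 0.5667.
Since (5/6)^3 = 0.5787 and (5/6)^4 = 0.4823, the smallest such K is 4.

4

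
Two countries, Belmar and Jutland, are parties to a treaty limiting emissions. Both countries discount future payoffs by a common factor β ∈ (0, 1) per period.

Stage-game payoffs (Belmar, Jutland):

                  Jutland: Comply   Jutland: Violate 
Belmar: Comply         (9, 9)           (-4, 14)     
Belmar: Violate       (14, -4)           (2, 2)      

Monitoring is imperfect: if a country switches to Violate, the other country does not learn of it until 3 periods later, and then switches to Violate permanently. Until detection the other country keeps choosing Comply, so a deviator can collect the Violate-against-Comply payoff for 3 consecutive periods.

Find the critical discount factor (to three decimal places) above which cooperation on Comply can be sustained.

0.747

Deviating for the 3 undetected periods gains 14−9 = 5 per period over cooperation, then loses 9−2 = 7 per period forever once punishment starts.
Gain: 5(1 + β + … + β^2); loss: 7·β^3/(1−β).
No profitable deviation ⇔ 5(1−β^3) ≤ 7·β^3, i.e. β^3 ≥ 5/(5+7) = 5/12.
Hence β ≥ (5/12)^(1/3) ≈ 0.747.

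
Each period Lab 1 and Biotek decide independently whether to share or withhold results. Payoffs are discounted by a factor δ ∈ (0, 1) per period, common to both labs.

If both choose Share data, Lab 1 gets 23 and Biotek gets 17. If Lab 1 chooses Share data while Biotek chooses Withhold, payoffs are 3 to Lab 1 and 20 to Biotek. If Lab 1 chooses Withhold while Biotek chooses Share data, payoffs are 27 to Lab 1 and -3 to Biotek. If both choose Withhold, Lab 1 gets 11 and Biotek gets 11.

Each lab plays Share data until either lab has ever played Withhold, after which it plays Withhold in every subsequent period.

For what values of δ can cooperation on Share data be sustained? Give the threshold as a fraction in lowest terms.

1/3

Lab 1's threshold: (27−23)/(27−11) = 1/4.
Biotek's threshold: (20−17)/(20−11) = 1/3.
1/4 < 1/3, so Biotek binds and δ* = 1/3.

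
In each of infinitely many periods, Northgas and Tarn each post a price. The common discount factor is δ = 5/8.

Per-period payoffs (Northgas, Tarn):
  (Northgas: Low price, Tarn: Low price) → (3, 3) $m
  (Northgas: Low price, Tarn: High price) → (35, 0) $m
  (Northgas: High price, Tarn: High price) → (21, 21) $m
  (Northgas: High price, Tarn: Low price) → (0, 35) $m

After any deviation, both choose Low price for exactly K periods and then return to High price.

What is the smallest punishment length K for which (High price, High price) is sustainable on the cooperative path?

2

IC: δ(1−δ^K)/(1−δ) ≥ (35−21)/(21−3) = 7/9.
With δ = 5/8: need 1 − δ^K ≥ 7/9·(1−5/8)/(5/8), i.e. δ^K ≤ 0.5333.
Since (5/8)^1 = 0.6250 and (5/8)^2 = 0.3906, the smallest such K is 2.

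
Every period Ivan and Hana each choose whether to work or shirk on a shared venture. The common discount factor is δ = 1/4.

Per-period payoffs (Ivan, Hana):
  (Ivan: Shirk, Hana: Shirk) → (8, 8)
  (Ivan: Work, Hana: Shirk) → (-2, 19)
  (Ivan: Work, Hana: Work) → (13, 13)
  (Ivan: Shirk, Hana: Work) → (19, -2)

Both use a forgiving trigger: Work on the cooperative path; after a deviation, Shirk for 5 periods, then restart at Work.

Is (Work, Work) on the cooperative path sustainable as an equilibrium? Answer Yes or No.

Comparing payoff streams over the 6 periods until play realigns: cooperate → 13(1+δ+…+δ^5); deviate → 19 + 8(δ+…+δ^5).
Cooperation is sustained iff (13−8)(δ+…+δ^5) ≥ 19−13.
δ+…+δ^5 = 1/4·(1−(1/4)^5)/(1−1/4) = 0.3330, and (19−13)/(13−8) = 1.2000.
0.3330 < 1.2000, so cooperation is not sustainable.

No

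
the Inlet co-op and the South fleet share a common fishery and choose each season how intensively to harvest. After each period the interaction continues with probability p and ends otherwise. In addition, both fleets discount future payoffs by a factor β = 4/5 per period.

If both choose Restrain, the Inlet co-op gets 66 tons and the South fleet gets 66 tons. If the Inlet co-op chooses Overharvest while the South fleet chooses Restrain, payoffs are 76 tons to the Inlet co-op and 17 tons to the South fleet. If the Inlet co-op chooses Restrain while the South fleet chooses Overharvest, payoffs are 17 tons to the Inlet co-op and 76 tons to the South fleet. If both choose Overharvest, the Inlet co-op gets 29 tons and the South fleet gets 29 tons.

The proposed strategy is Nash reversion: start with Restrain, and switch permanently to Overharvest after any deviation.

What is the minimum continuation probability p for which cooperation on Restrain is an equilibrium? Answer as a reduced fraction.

25/94

With continuation probability p and discount β, the effective per-period discount factor is βp.
Grim-trigger IC: βp ≥ (76−66)/(76−29) = 10/47.
So p ≥ (10/47)/(4/5) = 25/94.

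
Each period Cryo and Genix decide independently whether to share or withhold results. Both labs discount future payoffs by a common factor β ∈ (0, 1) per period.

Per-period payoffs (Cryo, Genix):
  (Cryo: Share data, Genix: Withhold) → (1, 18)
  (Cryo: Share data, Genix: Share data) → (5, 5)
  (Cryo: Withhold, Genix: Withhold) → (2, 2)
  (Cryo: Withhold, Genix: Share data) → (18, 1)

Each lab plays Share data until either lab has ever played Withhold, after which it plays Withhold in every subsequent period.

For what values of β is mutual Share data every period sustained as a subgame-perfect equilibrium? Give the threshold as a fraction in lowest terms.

13/16

Cooperation forever yields 5 each period: 5/(1−β).
Deviating yields 18 once, then 2 forever: 18 + 2β/(1−β).
No profitable deviation requires 5/(1−β) ≥ 18 + 2β/(1−β).
Multiplying by (1−β): 5 ≥ 18(1−β) + 2β = 18 − 16β.
So 16β ≥ 13, i.e. β ≥ 13/16.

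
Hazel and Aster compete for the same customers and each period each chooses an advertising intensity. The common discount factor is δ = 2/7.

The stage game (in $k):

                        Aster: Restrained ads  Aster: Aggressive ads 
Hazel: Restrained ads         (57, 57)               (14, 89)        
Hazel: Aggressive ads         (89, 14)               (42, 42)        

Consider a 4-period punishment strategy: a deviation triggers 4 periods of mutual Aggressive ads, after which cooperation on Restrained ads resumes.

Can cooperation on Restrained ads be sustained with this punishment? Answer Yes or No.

A one-shot deviation gives 89 now, then 42 for 4 periods, then back to 57.
Gain from deviating: (89−57) today; loss: (57−42) in each of the next 4 periods.
No-deviation condition: (57−42)(δ+…+δ^4) ≥ 89−57, i.e. δ+…+δ^4 ≥ 32/15.
At δ = 2/7: δ+…+δ^4 = 0.3973 < 2.1333.
So cooperation is not sustainable.

No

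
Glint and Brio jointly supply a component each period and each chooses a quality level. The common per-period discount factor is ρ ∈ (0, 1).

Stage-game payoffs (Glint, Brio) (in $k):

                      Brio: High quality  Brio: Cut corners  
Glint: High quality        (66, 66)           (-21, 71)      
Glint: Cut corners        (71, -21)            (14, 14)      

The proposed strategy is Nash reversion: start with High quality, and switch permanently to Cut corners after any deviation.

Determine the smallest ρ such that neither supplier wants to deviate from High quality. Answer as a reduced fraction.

5/57

Under grim trigger the critical discount factor is (T−C)/(T−P) with T = 71, C = 66, P = 14.
ρ* = (71−66)/(71−14) = 5/57.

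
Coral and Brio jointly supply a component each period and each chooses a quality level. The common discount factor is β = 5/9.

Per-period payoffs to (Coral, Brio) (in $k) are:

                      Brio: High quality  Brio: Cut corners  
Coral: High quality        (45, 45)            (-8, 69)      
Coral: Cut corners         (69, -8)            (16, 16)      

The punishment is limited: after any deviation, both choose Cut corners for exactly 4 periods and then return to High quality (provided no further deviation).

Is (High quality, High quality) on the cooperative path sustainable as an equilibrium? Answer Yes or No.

Yes

IC: β+…+β^4 ≥ (69−45)/(45−16) = 24/29.
At β = 5/9: partial sum = 1.1309 ≥ 0.8276. Cooperation sustainable.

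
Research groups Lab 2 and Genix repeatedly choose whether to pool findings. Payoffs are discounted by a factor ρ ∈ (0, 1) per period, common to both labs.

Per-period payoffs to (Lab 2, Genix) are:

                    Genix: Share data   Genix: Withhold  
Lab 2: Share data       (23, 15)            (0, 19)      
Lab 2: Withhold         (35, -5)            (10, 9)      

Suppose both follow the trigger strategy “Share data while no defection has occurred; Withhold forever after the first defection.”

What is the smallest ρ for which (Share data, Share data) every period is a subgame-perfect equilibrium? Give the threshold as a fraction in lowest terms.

12/25

Lab 2's threshold: (35−23)/(35−10) = 12/25.
Genix's threshold: (19−15)/(19−9) = 2/5.
12/25 > 2/5, so Lab 2 binds and ρ* = 12/25.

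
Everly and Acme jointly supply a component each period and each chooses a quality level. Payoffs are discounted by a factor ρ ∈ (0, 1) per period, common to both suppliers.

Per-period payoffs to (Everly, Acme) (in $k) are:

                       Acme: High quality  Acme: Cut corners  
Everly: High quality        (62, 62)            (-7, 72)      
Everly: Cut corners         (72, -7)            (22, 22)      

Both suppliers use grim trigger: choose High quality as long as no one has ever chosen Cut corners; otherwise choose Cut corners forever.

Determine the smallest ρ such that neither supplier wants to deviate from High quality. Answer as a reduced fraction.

1/5

Under grim trigger the critical discount factor is (T−C)/(T−P) with T = 72, C = 62, P = 22.
ρ* = (72−62)/(72−22) = 10/50 = 1/5.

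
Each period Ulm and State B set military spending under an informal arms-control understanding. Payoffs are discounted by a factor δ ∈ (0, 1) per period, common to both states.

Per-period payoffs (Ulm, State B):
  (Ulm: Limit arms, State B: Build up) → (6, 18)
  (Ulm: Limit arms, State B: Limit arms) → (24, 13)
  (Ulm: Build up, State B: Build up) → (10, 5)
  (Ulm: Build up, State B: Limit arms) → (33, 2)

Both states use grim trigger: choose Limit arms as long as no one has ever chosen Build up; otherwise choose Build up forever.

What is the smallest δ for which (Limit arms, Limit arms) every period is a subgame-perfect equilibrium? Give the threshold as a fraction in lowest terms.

Ulm: cooperation gives 24 each period; deviation gives 33 once then 10 forever.
  24/(1−δ) ≥ 33 + 10δ/(1−δ) ⇒ δ ≥ 9/23.
State B: cooperation gives 13 each period; deviation gives 18 once then 5 forever.
  δ ≥ 5/13.
Both must hold, so the binding constraint is Ulm's: δ ≥ 9/23.

9/23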